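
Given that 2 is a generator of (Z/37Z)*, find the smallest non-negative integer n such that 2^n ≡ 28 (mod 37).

34

Successive powers of 2 modulo 37:
  2^0=1  2^1=2  2^2=4  2^3=8  2^4=16  2^5=32
  2^6=27  2^7=17  2^8=34  2^9=31  2^10=25  2^11=13
  2^12=26  2^13=15  2^14=30  2^15=23  2^16=9  2^17=18
  2^18=36  2^19=35  2^20=33  2^21=29  2^22=21  2^23=5
  2^24=10  2^25=20  2^26=3  2^27=6  2^28=12  2^29=24
  2^30=11  2^31=22  2^32=7  2^33=14  2^34=28
So 2^34 ≡ 28 (mod 37), giving n = 34.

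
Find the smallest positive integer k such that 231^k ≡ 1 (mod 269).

134

The order of 231 must divide p − 1 = 268 = 2^2 · 67.
Divisors: 1, 2, 4, 67, 134, 268.
Check each in increasing order: 231^1 ≡ 231;  231^2 ≡ 99;  231^4 ≡ 117;  231^67 ≡ 268;  231^134 ≡ 1.
Smallest exponent giving 1 is 134.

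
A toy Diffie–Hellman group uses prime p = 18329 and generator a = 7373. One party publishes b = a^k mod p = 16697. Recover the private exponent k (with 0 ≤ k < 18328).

Baby-step giant-step with m = ceil(sqrt(18328)) = 136.
Baby table (7373^j mod 18329 for j=0..135):
  0:1  1:7373  2:15644  3:17144  4:5928  5:10808  6:11221  7:13656
  8:4491  9:9969  10:2147  11:11904  12:8940  13:3536  14:7090  15:262
  16:7181  17:11361  18:1123  19:13500  20:9030  21:7262  22:3717  23:3586
  24:9160  25:12644  26:2918  27:14497  28:9982  29:6351  30:13657  31:11864
  32:7284  33:962  34:17832  35:1419  36:14757  37:2417  38:4753  39:17150
  40:13508  41:13027  42:4111  43:12566  44:14352  45:3979  46:10767  47:2192
  48:13767  49:16418  50:5198  51:17244  52:10068  53:17243  54:2695  55:1599
  56:3880  57:14000  58:11401  59:2779  60:16074  61:16617  62:6105  63:14470
  64:12530  65:5530  66:8994  67:16769  68:8732  69:9588  70:15700  71:8465
  72:2200  73:17764  74:13267  75:14047  76:9681  77:4887  78:15366  79:1969
  80:869  81:10316  82:12847  83:14988  84:983  85:7704  86:21  87:8201
  88:16931  89:11773  90:14514  91:7020  92:15693  93:11841  94:2666  95:7730
  96:8429  97:11707  98:4450  99:940  100:2258  101:5502  102:4169  103:304
  104:5254  105:8565  106:6340  107:5870  108:4741  109:1990  110:9070  111:8918
  112:6291  113:11173  114:8003  115:5068  116:11862  117:10867  118:6332  119:1873
  120:7892  121:11470  122:16633  123:14099  124:8168  125:11899  126:8733  127:16961
  128:13015  129:7280  130:8128  131:10243  132:6159  133:9374  134:14172  135:14856
Giant step factor: 7373^(-136) ≡ 7390 (mod 18329).
Scan 16697·7390^i mod 18329 for i = 0, 1, …:
  i=0: 16697   i=1: 2   i=2: 14780   i=3: 1689
  i=4: 17990   i=5: 5863   i=6: 16143   i=7: 11638
  i=8: 5152   i=9: 3947     …   i=28: 1682
  i=29: 2918
Match at i=29, j=26: k = 29·136 + 26 = 3970.

3970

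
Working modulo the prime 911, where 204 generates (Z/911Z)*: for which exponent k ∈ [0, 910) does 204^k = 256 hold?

50

Baby-step giant-step with m = ceil(sqrt(910)) = 31.
Baby table (204^j mod 911 for j=0..30):
  0:1  1:204  2:621  3:55  4:288  5:448  6:292  7:353
  8:43  9:573  10:284  11:543  12:541  13:133  14:713  15:603
  16:27  17:42  18:369  19:574  20:488  21:253  22:596  23:421
  24:250  25:895  26:380  27:85  28:31  29:858  30:120
Giant step factor: 204^(-31) ≡ 109 (mod 911).
Scan 256·109^i mod 911 for i = 0, 1, …:
  i=0: 256   i=1: 574
Match at i=1, j=19: k = 1·31 + 19 = 50.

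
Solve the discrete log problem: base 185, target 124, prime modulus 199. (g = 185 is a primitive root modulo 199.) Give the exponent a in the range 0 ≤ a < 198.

Baby-step giant-step with m = ceil(sqrt(198)) = 15.
Baby table (185^j mod 199 for j=0..14):
  0:1  1:185  2:196  3:42  4:9  5:73  6:172  7:179
  8:81  9:60  10:155  11:19  12:132  13:142  14:2
Giant step factor: 185^(-15) ≡ 135 (mod 199).
Scan 124·135^i mod 199 for i = 0, 1, …:
  i=0: 124   i=1: 24   i=2: 56   i=3: 197
  i=4: 128   i=5: 166   i=6: 122   i=7: 152
  i=8: 23   i=9: 120   i=10: 81
Match at i=10, j=8: a = 10·15 + 8 = 158.

158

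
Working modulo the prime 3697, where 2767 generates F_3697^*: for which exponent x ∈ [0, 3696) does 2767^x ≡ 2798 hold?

Baby-step giant-step with m = ceil(sqrt(3696)) = 61.
Baby table (2767^j mod 3697 for j=0..60):
  0:1  1:2767  2:3499  3:2987  4:2234  5:94  6:1308  7:3570
  8:3503  9:2964  10:1442  11:951  12:2850  13:249  14:1341  15:2456
  16:666  17:1716  18:1224  19:356  20:1650  21:3452  22:2333  23:449
  24:191  25:3523  26:2849  27:1179  28:1539  29:3166  30:2129  31:1622
  32:3613  33:483  34:1844  35:488  36:891  37:3195  38:1038  39:3274
  40:1508  41:2420  42:873  43:1450  44:905  45:1266  46:1963  47:728
  48:3208  49:39  50:700  51:3369  52:1886  53:2095  54:3666  55:2951
  56:2441  57:3525  58:989  59:783  60:119
Giant step factor: 2767^(-61) ≡ 724 (mod 3697).
Scan 2798·724^i mod 3697 for i = 0, 1, …:
  i=0: 2798   i=1: 3493   i=2: 184   i=3: 124
  i=4: 1048   i=5: 867   i=6: 2915   i=7: 3170
  i=8: 2940   i=9: 2785     …   i=14: 201
  i=15: 1341
Match at i=15, j=14: x = 15·61 + 14 = 929.

929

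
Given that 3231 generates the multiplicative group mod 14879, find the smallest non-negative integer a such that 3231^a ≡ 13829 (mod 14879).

Baby-step giant-step with m = ceil(sqrt(14878)) = 122.
Baby table (3231^j mod 14879 for j=0..121):
  0:1  1:3231  2:9182  3:13195  4:4710  5:11672  6:8846  7:13746
  8:14390  9:12094  10:3460  11:5131  12:3055  13:5928  14:4095  15:3514
  16:1057  17:7876  18:4266  19:5492  20:8884  21:2613  22:6210  23:7618
  24:3892  25:2297  26:11865  27:7511  28:392  29:1837  30:13505  31:9427
  32:1324  33:7571  34:825  35:2234  36:1739  37:9326  38:2331  39:2687
  40:7240  41:2652  42:13187  43:8620  44:12611  45:7439  46:5824  47:10288
  48:842  49:12524  50:9043  51:10456  52:8006  53:7684  54:8832  55:13149
  56:4874  57:5912  58:11915  59:5392  60:13122  61:6911  62:10941  63:12746
  64:12133  65:10437  66:6133  67:11774  68:11070  69:12933  70:6291  71:1507
  72:3684  73:14683  74:6521  75:687  76:2726  77:14217  78:3654  79:7027
  80:13762  81:6570  82:10216  83:6274  84:6096  85:11259  86:13553  87:846
  88:10569  89:1134  90:3720  91:11967  92:9735  93:14458  94:8617  95:2918
  96:9651  97:10876  98:11037  99:10463  100:865  101:12442  102:11923  103:1482
  104:12183  105:8318  106:3984  107:1969  108:8506  109:1373  110:2221  111:4373
  112:8992  113:9344  114:973  115:4294  116:6686  117:13037  118:98  119:4179
  120:7096  121:13516
Giant step factor: 3231^(-122) ≡ 12092 (mod 14879).
Scan 13829·12092^i mod 14879 for i = 0, 1, …:
  i=0: 13829   i=1: 10066   i=2: 7852   i=3: 3485
  i=4: 3292   i=5: 5539   i=6: 7209   i=7: 10046
  i=8: 4076   i=9: 7744     …   i=62: 9566
  i=63: 2726
Match at i=63, j=76: a = 63·122 + 76 = 7762.

7762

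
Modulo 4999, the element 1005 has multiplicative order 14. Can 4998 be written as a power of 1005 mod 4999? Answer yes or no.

yes

⟨1005⟩ has order 14; its elements mod 4999 are {1, 227, 577, 1005, 1539, 1819, 2004, 2995, 3180, 3460, 3994, 4422, 4772, 4998}.
4998 is in this set.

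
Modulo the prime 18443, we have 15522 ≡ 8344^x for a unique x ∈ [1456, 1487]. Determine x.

Compute 8344^1456 mod 18443 = 4120, then multiply by 8344 repeatedly:
  8344^1456=4120  8344^1457=17971  8344^1458=8434  8344^1459=13251  8344^1460=559
  8344^1461=16660  8344^1462=6149  8344^1463=17273  8344^1464=12310  8344^1465=5573
  8344^1466=6309  8344^1467=5974  8344^1468=14070  8344^1469=10385  8344^1470=7226
  8344^1471=3577  8344^1472=5714  8344^1473=2461  8344^1474=7525  8344^1475=8628
  8344^1476=9003  8344^1477=2693  8344^1478=6818  8344^1479=11180  8344^1480=1226
  8344^1481=12322  8344^1482=13486  8344^1483=6441  8344^1484=802  8344^1485=15522
Found 15522 at exponent 1485.

1485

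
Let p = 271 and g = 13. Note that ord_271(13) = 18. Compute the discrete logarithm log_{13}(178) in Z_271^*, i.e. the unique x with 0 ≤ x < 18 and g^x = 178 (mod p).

Successive powers of 13 modulo 271:
  13^0=1  13^1=13  13^2=169  13^3=29  13^4=106  13^5=23
  13^6=28  13^7=93  13^8=125  13^9=270  13^10=258  13^11=102
  13^12=242  13^13=165  13^14=248  13^15=243  13^16=178
So 13^16 ≡ 178 (mod 271), giving x = 16.

16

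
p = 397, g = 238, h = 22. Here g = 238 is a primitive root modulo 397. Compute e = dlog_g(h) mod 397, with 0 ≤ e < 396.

211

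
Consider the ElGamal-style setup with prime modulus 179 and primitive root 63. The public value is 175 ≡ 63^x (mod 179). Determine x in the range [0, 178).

135

Baby-step giant-step with m = ceil(sqrt(178)) = 14.
Baby table (63^j mod 179 for j=0..13):
  0:1  1:63  2:31  3:163  4:66  5:41  6:77  7:18
  8:60  9:21  10:70  11:114  12:22  13:133
Giant step factor: 63^(-14) ≡ 100 (mod 179).
Scan 175·100^i mod 179 for i = 0, 1, …:
  i=0: 175   i=1: 137   i=2: 96   i=3: 113
  i=4: 23   i=5: 152   i=6: 164   i=7: 111
  i=8: 2   i=9: 21
Match at i=9, j=9: x = 9·14 + 9 = 135.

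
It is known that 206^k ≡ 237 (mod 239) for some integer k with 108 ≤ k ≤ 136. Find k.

Compute 206^108 mod 239 = 134, then multiply by 206 repeatedly:
  206^108=134  206^109=119  206^110=136  206^111=53  206^112=163
  206^113=118  206^114=169  206^115=159  206^116=11  206^117=115
  206^118=29  206^119=238  206^120=33  206^121=106  206^122=87
  206^123=236  206^124=99  206^125=79  206^126=22  206^127=230
  206^128=58  206^129=237
Found 237 at exponent 129.

129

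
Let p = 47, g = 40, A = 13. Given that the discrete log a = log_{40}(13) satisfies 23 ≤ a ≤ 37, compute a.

37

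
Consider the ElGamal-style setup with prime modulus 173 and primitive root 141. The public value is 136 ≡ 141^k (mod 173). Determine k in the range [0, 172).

84

Baby-step giant-step with m = ceil(sqrt(172)) = 14.
Baby table (141^j mod 173 for j=0..13):
  0:1  1:141  2:159  3:102  4:23  5:129  6:24  7:97
  8:10  9:26  10:33  11:155  12:57  13:79
Giant step factor: 141^(-14) ≡ 31 (mod 173).
Scan 136·31^i mod 173 for i = 0, 1, …:
  i=0: 136   i=1: 64   i=2: 81   i=3: 89
  i=4: 164   i=5: 67   i=6: 1
Match at i=6, j=0: k = 6·14 + 0 = 84.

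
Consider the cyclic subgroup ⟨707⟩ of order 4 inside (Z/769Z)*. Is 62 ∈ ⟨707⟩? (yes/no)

yes

62 ∈ ⟨707⟩ iff 62^4 ≡ 1 (mod 769), since |⟨707⟩| = 4.
62^4 mod 769 = 1.
Since 1 = 1, 62 lies in the subgroup.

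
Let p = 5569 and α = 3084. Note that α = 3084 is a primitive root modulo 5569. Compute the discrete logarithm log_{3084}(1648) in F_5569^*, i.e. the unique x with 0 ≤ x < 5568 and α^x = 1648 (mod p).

4438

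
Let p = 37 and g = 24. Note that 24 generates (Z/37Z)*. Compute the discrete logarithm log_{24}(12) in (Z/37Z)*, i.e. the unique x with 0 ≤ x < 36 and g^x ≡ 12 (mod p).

32

Successive powers of 24 modulo 37:
  24^0=1  24^1=24  24^2=21  24^3=23  24^4=34  24^5=2
  24^6=11  24^7=5  24^8=9  24^9=31  24^10=4  24^11=22
  24^12=10  24^13=18  24^14=25  24^15=8  24^16=7  24^17=20
  24^18=36  24^19=13  24^20=16  24^21=14  24^22=3  24^23=35
  24^24=26  24^25=32  24^26=28  24^27=6  24^28=33  24^29=15
  24^30=27  24^31=19  24^32=12
So 24^32 ≡ 12 (mod 37), giving x = 32.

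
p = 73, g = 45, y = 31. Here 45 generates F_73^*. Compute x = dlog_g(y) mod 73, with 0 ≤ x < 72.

23

Baby-step giant-step with m = ceil(sqrt(72)) = 9.
Baby table (45^j mod 73 for j=0..8):
  0:1  1:45  2:54  3:21  4:69  5:39  6:3  7:62
  8:16
Giant step factor: 45^(-9) ≡ 51 (mod 73).
Scan 31·51^i mod 73 for i = 0, 1, …:
  i=0: 31   i=1: 48   i=2: 39
Match at i=2, j=5: x = 2·9 + 5 = 23.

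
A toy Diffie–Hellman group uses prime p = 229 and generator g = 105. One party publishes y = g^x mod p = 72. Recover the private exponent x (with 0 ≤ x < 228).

Baby-step giant-step with m = ceil(sqrt(228)) = 16.
Baby table (105^j mod 229 for j=0..15):
  0:1  1:105  2:33  3:30  4:173  5:74  6:213  7:152
  8:159  9:207  10:209  11:190  12:27  13:87  14:204  15:123
Giant step factor: 105^(-16) ≡ 151 (mod 229).
Scan 72·151^i mod 229 for i = 0, 1, …:
  i=0: 72   i=1: 109   i=2: 200   i=3: 201
  i=4: 123
Match at i=4, j=15: x = 4·16 + 15 = 79.

79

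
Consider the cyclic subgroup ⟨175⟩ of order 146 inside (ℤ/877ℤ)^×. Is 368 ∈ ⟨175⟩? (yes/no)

yes

368 ∈ ⟨175⟩ iff 368^146 ≡ 1 (mod 877), since |⟨175⟩| = 146.
368^146 mod 877 = 1.
Since 1 = 1, 368 lies in the subgroup.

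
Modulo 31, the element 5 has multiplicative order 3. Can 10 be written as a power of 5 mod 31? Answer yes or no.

no

⟨5⟩ has order 3; its elements mod 31 are {1, 5, 25}.
10 is not in this set.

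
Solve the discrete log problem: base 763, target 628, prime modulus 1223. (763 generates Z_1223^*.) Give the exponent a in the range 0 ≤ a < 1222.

886

Baby-step giant-step with m = ceil(sqrt(1222)) = 35.
Baby table (763^j mod 1223 for j=0..34):
  0:1  1:763  2:21  3:124  4:441  5:158  6:700  7:872
  8:24  9:1190  10:504  11:530  12:800  13:123  14:901  15:137
  16:576  17:431  18:1089  19:490  20:855  21:506  22:833  23:842
  24:371  25:560  26:453  27:753  28:952  29:1137  30:424  31:640
  32:343  33:1210  34:1088
Giant step factor: 763^(-35) ≡ 1111 (mod 1223).
Scan 628·1111^i mod 1223 for i = 0, 1, …:
  i=0: 628   i=1: 598   i=2: 289   i=3: 653
  i=4: 244   i=5: 801   i=6: 790   i=7: 799
  i=8: 1014   i=9: 171     …   i=24: 847
  i=25: 530
Match at i=25, j=11: a = 25·35 + 11 = 886.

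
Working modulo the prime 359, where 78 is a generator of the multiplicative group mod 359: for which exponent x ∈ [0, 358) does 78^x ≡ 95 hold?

Baby-step giant-step with m = ceil(sqrt(358)) = 19.
Baby table (78^j mod 359 for j=0..18):
  0:1  1:78  2:340  3:313  4:2  5:156  6:321  7:267
  8:4  9:312  10:283  11:175  12:8  13:265  14:207  15:350
  16:16  17:171  18:55
Giant step factor: 78^(-19) ≡ 339 (mod 359).
Scan 95·339^i mod 359 for i = 0, 1, …:
  i=0: 95   i=1: 254   i=2: 305   i=3: 3
  i=4: 299   i=5: 123   i=6: 53   i=7: 17
  i=8: 19   i=9: 338     …   i=16: 291
  i=17: 283
Match at i=17, j=10: x = 17·19 + 10 = 333.

333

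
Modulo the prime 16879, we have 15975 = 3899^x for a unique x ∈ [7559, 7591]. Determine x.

Compute 3899^7559 mod 16879 = 12593, then multiply by 3899 repeatedly:
  3899^7559=12593  3899^7560=15975
Found 15975 at exponent 7560.

7560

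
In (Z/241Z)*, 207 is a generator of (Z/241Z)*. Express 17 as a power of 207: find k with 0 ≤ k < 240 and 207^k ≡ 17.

51

Baby-step giant-step with m = ceil(sqrt(240)) = 16.
Baby table (207^j mod 241 for j=0..15):
  0:1  1:207  2:192  3:220  4:232  5:65  6:200  7:189
  8:81  9:138  10:128  11:227  12:235  13:204  14:53  15:126
Giant step factor: 207^(-16) ≡ 183 (mod 241).
Scan 17·183^i mod 241 for i = 0, 1, …:
  i=0: 17   i=1: 219   i=2: 71   i=3: 220
Match at i=3, j=3: k = 3·16 + 3 = 51.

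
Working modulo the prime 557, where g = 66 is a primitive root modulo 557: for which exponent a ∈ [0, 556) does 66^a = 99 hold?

Baby-step giant-step with m = ceil(sqrt(556)) = 24.
Baby table (66^j mod 557 for j=0..23):
  0:1  1:66  2:457  3:84  4:531  5:512  6:372  7:44
  8:119  9:56  10:354  11:527  12:248  13:215  14:265  15:223
  16:236  17:537  18:351  19:329  20:548  21:520  22:343  23:358
Giant step factor: 66^(-24) ≡ 388 (mod 557).
Scan 99·388^i mod 557 for i = 0, 1, …:
  i=0: 99   i=1: 536   i=2: 207   i=3: 108
  i=4: 129   i=5: 479   i=6: 371   i=7: 242
  i=8: 320   i=9: 506     …   i=21: 222
  i=22: 358
Match at i=22, j=23: a = 22·24 + 23 = 551.

551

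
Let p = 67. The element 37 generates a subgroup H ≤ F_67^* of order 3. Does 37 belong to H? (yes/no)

yes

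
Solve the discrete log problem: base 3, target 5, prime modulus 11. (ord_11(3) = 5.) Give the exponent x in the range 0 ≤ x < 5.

3

Successive powers of 3 modulo 11:
  3^0=1  3^1=3  3^2=9  3^3=5
So 3^3 ≡ 5 (mod 11), giving x = 3.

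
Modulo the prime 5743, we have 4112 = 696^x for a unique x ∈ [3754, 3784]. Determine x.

3766

Compute 696^3754 mod 5743 = 1643, then multiply by 696 repeatedly:
  696^3754=1643  696^3755=671  696^3756=1833  696^3757=822  696^3758=3555
  696^3759=4790  696^3760=2900  696^3761=2607  696^3762=5427  696^3763=4041
  696^3764=4209  696^3765=534  696^3766=4112
Found 4112 at exponent 3766.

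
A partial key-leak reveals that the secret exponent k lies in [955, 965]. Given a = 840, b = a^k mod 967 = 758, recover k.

964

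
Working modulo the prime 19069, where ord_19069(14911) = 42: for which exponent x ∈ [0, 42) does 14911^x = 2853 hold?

14

Baby-step giant-step with m = ceil(sqrt(42)) = 7.
Baby table (14911^j mod 19069 for j=0..6):
  0:1  1:14911  2:12450  3:5235  4:9668  5:16977  6:3072
Giant step factor: 14911^(-7) ≡ 16216 (mod 19069).
Scan 2853·16216^i mod 19069 for i = 0, 1, …:
  i=0: 2853   i=1: 2854   i=2: 1
Match at i=2, j=0: x = 2·7 + 0 = 14.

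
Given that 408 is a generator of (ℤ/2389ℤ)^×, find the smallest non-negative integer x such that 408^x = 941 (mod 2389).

2043

Baby-step giant-step with m = ceil(sqrt(2388)) = 49.
Baby table (408^j mod 2389 for j=0..48):
  0:1  1:408  2:1623  3:431  4:1451  5:1925  6:1808  7:1852
  8:692  9:434  10:286  11:2016  12:712  13:1427  14:1689  15:1080
  16:1064  17:1703  18:2014  19:2285  20:570  21:827  22:567  23:1992
  24:476  25:699  26:901  27:2091  28:255  29:1313  30:568  31:11
  32:2099  33:1130  34:2352  35:1627  36:2063  37:776  38:1260  39:445
  40:2385  41:757  42:675  43:665  44:1363  45:1856  46:2324  47:2148
  48:2010
Giant step factor: 408^(-49) ≡ 150 (mod 2389).
Scan 941·150^i mod 2389 for i = 0, 1, …:
  i=0: 941   i=1: 199   i=2: 1182   i=3: 514
  i=4: 652   i=5: 2240   i=6: 1540   i=7: 1656
  i=8: 2333   i=9: 1156     …   i=40: 2118
  i=41: 2352
Match at i=41, j=34: x = 41·49 + 34 = 2043.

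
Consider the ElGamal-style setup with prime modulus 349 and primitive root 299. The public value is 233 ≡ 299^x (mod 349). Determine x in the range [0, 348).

338

Baby-step giant-step with m = ceil(sqrt(348)) = 19.
Baby table (299^j mod 349 for j=0..18):
  0:1  1:299  2:57  3:291  4:108  5:184  6:223  7:18
  8:147  9:328  10:3  11:199  12:171  13:175  14:324  15:203
  16:320  17:54  18:92
Giant step factor: 299^(-19) ≡ 72 (mod 349).
Scan 233·72^i mod 349 for i = 0, 1, …:
  i=0: 233   i=1: 24   i=2: 332   i=3: 172
  i=4: 169   i=5: 302   i=6: 106   i=7: 303
  i=8: 178   i=9: 252     …   i=16: 124
  i=17: 203
Match at i=17, j=15: x = 17·19 + 15 = 338.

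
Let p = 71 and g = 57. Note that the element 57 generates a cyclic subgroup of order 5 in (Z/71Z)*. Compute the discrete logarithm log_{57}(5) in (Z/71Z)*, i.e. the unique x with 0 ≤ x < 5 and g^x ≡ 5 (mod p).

4

Successive powers of 57 modulo 71:
  57^0=1  57^1=57  57^2=54  57^3=25  57^4=5
So 57^4 ≡ 5 (mod 71), giving x = 4.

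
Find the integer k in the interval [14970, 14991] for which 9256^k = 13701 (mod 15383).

14977

Compute 9256^14970 mod 15383 = 14940, then multiply by 9256 repeatedly:
  9256^14970=14940  9256^14971=6853  9256^14972=7259  9256^14973=11743  9256^14974=12313
  9256^14975=11864  9256^14976=9330  9256^14977=13701
Found 13701 at exponent 14977.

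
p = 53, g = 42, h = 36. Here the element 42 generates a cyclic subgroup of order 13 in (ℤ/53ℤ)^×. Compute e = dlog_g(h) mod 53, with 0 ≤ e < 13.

Successive powers of 42 modulo 53:
  42^0=1  42^1=42  42^2=15  42^3=47  42^4=13  42^5=16
  42^6=36
So 42^6 ≡ 36 (mod 53), giving e = 6.

6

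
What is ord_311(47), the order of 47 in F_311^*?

31

The order of 47 must divide p − 1 = 310 = 2 · 5 · 31.
Divisors: 1, 2, 5, 10, 31, 62, 155, 310.
Check each in increasing order: 47^1 ≡ 47;  47^2 ≡ 32;  47^5 ≡ 234;  47^10 ≡ 20;  47^31 ≡ 1.
Smallest exponent giving 1 is 31.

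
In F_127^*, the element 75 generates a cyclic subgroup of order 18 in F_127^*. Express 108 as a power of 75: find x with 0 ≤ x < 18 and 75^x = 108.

Successive powers of 75 modulo 127:
  75^0=1  75^1=75  75^2=37  75^3=108
So 75^3 ≡ 108 (mod 127), giving x = 3.

3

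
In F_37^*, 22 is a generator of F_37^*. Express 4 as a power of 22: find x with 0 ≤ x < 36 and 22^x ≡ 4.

14

Successive powers of 22 modulo 37:
  22^0=1  22^1=22  22^2=3  22^3=29  22^4=9  22^5=13
  22^6=27  22^7=2  22^8=7  22^9=6  22^10=21  22^11=18
  22^12=26  22^13=17  22^14=4
So 22^14 ≡ 4 (mod 37), giving x = 14.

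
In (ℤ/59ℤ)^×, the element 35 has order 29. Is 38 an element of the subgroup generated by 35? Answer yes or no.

no

38 ∈ ⟨35⟩ iff 38^29 ≡ 1 (mod 59), since |⟨35⟩| = 29.
38^29 mod 59 = 58.
Since 58 ≠ 1, 38 does not lie in the subgroup.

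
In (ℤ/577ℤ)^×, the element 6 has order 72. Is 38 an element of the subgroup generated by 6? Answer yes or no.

yes

38 ∈ ⟨6⟩ iff 38^72 ≡ 1 (mod 577), since |⟨6⟩| = 72.
38^72 mod 577 = 1.
Since 1 = 1, 38 lies in the subgroup.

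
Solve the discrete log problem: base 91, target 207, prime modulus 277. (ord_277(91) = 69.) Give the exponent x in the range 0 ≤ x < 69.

68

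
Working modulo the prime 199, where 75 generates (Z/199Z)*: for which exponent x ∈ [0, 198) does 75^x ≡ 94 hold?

Baby-step giant-step with m = ceil(sqrt(198)) = 15.
Baby table (75^j mod 199 for j=0..14):
  0:1  1:75  2:53  3:194  4:23  5:133  6:25  7:84
  8:131  9:74  10:177  11:141  12:28  13:110  14:91
Giant step factor: 75^(-15) ≡ 27 (mod 199).
Scan 94·27^i mod 199 for i = 0, 1, …:
  i=0: 94   i=1: 150   i=2: 70   i=3: 99
  i=4: 86   i=5: 133
Match at i=5, j=5: x = 5·15 + 5 = 80.

80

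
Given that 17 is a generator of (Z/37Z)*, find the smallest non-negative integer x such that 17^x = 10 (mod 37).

24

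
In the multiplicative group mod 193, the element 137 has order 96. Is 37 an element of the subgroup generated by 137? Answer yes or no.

37 ∈ ⟨137⟩ iff 37^96 ≡ 1 (mod 193), since |⟨137⟩| = 96.
37^96 mod 193 = 192.
Since 192 ≠ 1, 37 does not lie in the subgroup.

no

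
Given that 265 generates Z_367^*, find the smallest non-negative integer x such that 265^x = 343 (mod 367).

Baby-step giant-step with m = ceil(sqrt(366)) = 20.
Baby table (265^j mod 367 for j=0..19):
  0:1  1:265  2:128  3:156  4:236  5:150  6:114  7:116
  8:279  9:168  10:113  11:218  12:151  13:12  14:244  15:68
  16:37  17:263  18:332  19:267
Giant step factor: 265^(-20) ≡ 169 (mod 367).
Scan 343·169^i mod 367 for i = 0, 1, …:
  i=0: 343   i=1: 348   i=2: 92   i=3: 134
  i=4: 259   i=5: 98   i=6: 47   i=7: 236
Match at i=7, j=4: x = 7·20 + 4 = 144.

144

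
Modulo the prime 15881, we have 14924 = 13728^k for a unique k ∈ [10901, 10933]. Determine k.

Compute 13728^10901 mod 15881 = 11353, then multiply by 13728 repeatedly:
  13728^10901=11353  13728^10902=13731  13728^10903=7579  13728^10904=8081  13728^10905=7183
  13728^10906=3095  13728^10907=6485  13728^10908=13075  13728^10909=6538  13728^10910=10133
  13728^10911=4145  13728^10912=937  13728^10913=15407  13728^10914=4138  13728^10915=127
  13728^10916=12427  13728^10917=4154  13728^10918=13322  13728^10919=14701  13728^10920=15461
  13728^10921=14924
Found 14924 at exponent 10921.

10921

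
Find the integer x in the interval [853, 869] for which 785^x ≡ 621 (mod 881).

860

Compute 785^853 mod 881 = 404, then multiply by 785 repeatedly:
  785^853=404  785^854=861  785^855=158  785^856=690  785^857=716
  785^858=863  785^859=847  785^860=621
Found 621 at exponent 860.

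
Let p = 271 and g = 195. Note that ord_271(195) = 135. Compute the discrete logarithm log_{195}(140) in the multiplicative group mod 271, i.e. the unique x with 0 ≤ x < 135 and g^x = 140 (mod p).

Baby-step giant-step with m = ceil(sqrt(135)) = 12.
Baby table (195^j mod 271 for j=0..11):
  0:1  1:195  2:85  3:44  4:179  5:217  6:39  7:17
  8:63  9:90  10:206  11:62
Giant step factor: 195^(-12) ≡ 80 (mod 271).
Scan 140·80^i mod 271 for i = 0, 1, …:
  i=0: 140   i=1: 89   i=2: 74   i=3: 229
  i=4: 163   i=5: 32   i=6: 121   i=7: 195
Match at i=7, j=1: x = 7·12 + 1 = 85.

85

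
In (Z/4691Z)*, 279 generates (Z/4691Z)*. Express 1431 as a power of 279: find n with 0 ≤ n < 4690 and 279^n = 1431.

Baby-step giant-step with m = ceil(sqrt(4690)) = 69.
Baby table (279^j mod 4691 for j=0..68):
  0:1  1:279  2:2785  3:3000  4:2002  5:329  6:2662  7:1520
  8:1890  9:1918  10:348  11:3272  12:2834  13:2598  14:2428  15:1908
  16:2249  17:3568  18:980  19:1342  20:3829  21:3434  22:1122  23:3432
  24:564  25:2553  26:3946  27:3240  28:3288  29:2607  30:248  31:3518
  32:1103  33:2822  34:3941  35:1845  36:3436  37:1680  38:4311  39:1873
  40:1866  41:4604  42:3873  43:1637  44:1696  45:4084  46:4214  47:2956
  48:3799  49:4446  50:2010  51:2561  52:1487  53:2065  54:3833  55:4550
  56:2880  57:1359  58:3881  59:3869  60:521  61:4629  62:1466  63:897
  64:1640  65:2533  66:3057  67:3832  68:4271
Giant step factor: 279^(-69) ≡ 1432 (mod 4691).
Scan 1431·1432^i mod 4691 for i = 0, 1, …:
  i=0: 1431   i=1: 3916   i=2: 1967   i=3: 2144
  i=4: 2294   i=5: 1308   i=6: 1347   i=7: 903
  i=8: 3071   i=9: 2205     …   i=24: 2037
  i=25: 3873
Match at i=25, j=42: n = 25·69 + 42 = 1767.

1767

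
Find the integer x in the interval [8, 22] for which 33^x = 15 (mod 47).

11

Compute 33^8 mod 47 = 7, then multiply by 33 repeatedly:
  33^8=7  33^9=43  33^10=9  33^11=15
Found 15 at exponent 11.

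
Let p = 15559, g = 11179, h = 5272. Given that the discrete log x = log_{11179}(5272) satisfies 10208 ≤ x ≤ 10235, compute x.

10217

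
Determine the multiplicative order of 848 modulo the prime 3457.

The order of 848 must divide p − 1 = 3456 = 2^7 · 3^3.
Divisors: 1, 2, 3, 4, 6, 8, 9, 12, 16, 18, 24, 27, 32, 36, 48, 54, 64, 72, 96, 108, 128, 144, 192, 216, 288, 384, 432, 576, 864, 1152, 1728, 3456.
Check each in increasing order: 848^1 ≡ 848;  848^2 ≡ 48;  848^3 ≡ 2677;  848^4 ≡ 2304;  848^6 ≡ 3425;  848^8 ≡ 1921;  848^9 ≡ 761;  848^12 ≡ 1024;  848^16 ≡ 1622;  848^18 ≡ 1802;  848^24 ≡ 1105;  848^27 ≡ 2350;  848^32 ≡ 107;  848^36 ≡ 1081;  848^48 ≡ 704;  848^54 ≡ 1671;  848^64 ≡ 1078;  848^72 ≡ 95;  848^96 ≡ 1265;  848^108 ≡ 2442;  848^128 ≡ 532;  848^144 ≡ 2111;  848^192 ≡ 3091;  848^216 ≡ 39;  848^288 ≡ 248;  848^384 ≡ 2590;  848^432 ≡ 1521;  848^576 ≡ 2735;  848^864 ≡ 708;  848^1152 ≡ 2734;  848^1728 ≡ 3456;  848^3456 ≡ 1.
Smallest exponent giving 1 is 3456.

3456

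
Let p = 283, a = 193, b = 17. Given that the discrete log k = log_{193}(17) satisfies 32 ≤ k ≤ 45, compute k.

Compute 193^32 mod 283 = 246, then multiply by 193 repeatedly:
  193^32=246  193^33=217  193^34=280  193^35=270  193^36=38
  193^37=259  193^38=179  193^39=21  193^40=91  193^41=17
Found 17 at exponent 41.

41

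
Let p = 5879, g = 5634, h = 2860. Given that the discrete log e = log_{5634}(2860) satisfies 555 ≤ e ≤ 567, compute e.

Compute 5634^555 mod 5879 = 2860, then multiply by 5634 repeatedly:
  5634^555=2860
Found 2860 at exponent 555.

555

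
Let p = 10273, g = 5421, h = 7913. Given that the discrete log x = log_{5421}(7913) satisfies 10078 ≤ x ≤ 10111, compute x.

Compute 5421^10078 mod 10273 = 2569, then multiply by 5421 repeatedly:
  5421^10078=2569  5421^10079=6634  5421^10080=7414  5421^10081=3318  5421^10082=9128
  5421^10083=8120  5421^10084=8988  5421^10085=9382  5421^10086=8472  5421^10087=6402
  5421^10088=3048  5421^10089=4224  5421^10090=10060  5421^10091=6176  5421^10092=389
  5421^10093=2804  5421^10094=6717  5421^10095=5345  5421^10096=5385  5421^10097=6492
  5421^10098=8107  5421^10099=153  5421^10100=7573  5421^10101=2325  5421^10102=9127
  5421^10103=2699  5421^10104=2527  5421^10105=4958  5421^10106=3150  5421^10107=2424
  5421^10108=1337  5421^10109=5412  5421^10110=9037  5421^10111=7913
Found 7913 at exponent 10111.

10111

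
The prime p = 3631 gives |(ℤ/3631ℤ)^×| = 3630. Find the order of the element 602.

605

The order of 602 must divide p − 1 = 3630 = 2 · 3 · 5 · 11^2.
Divisors: 1, 2, 3, 5, 6, 10, 11, 15, 22, 30, 33, 55, 66, 110, 121, 165, 242, 330, 363, 605, 726, 1210, 1815, 3630.
Check each in increasing order: 602^1 ≡ 602;  602^2 ≡ 2935;  602^3 ≡ 2204;  602^5 ≡ 1929;  602^6 ≡ 2969;  602^10 ≡ 2897;  602^11 ≡ 1114;  602^15 ≡ 204;  602^22 ≡ 2825;  602^30 ≡ 1675;  602^33 ≡ 2604;  602^55 ≡ 3525;  602^66 ≡ 1739;  602^110 ≡ 343;  602^121 ≡ 847;  602^165 ≡ 3583;  602^242 ≡ 2102;  602^330 ≡ 2304;  602^363 ≡ 1204;  602^605 ≡ 1.
Smallest exponent giving 1 is 605.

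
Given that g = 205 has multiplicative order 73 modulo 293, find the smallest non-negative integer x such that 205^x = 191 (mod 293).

23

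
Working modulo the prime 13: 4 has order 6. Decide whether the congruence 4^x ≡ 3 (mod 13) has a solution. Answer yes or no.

3 ∈ ⟨4⟩ iff 3^6 ≡ 1 (mod 13), since |⟨4⟩| = 6.
3^6 mod 13 = 1.
Since 1 = 1, 3 lies in the subgroup.

yes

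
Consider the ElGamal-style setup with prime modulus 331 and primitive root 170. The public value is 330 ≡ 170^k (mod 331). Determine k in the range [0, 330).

165

Baby-step giant-step with m = ceil(sqrt(330)) = 19.
Baby table (170^j mod 331 for j=0..18):
  0:1  1:170  2:103  3:298  4:17  5:242  6:96  7:101
  8:289  9:142  10:308  11:62  12:279  13:97  14:271  15:61
  16:109  17:325  18:304
Giant step factor: 170^(-19) ≡ 158 (mod 331).
Scan 330·158^i mod 331 for i = 0, 1, …:
  i=0: 330   i=1: 173   i=2: 192   i=3: 215
  i=4: 208   i=5: 95   i=6: 115   i=7: 296
  i=8: 97
Match at i=8, j=13: k = 8·19 + 13 = 165.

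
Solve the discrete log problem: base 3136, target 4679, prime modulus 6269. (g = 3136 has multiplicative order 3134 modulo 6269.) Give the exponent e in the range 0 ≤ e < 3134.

855

Baby-step giant-step with m = ceil(sqrt(3134)) = 56.
Baby table (3136^j mod 6269 for j=0..55):
  0:1  1:3136  2:4704  3:787  4:4315  5:3338  6:5007  7:4376
  8:295  9:3577  10:2231  11:212  12:318  13:477  14:3850  15:5775
  16:5528  17:2023  18:6169  19:6119  20:6044  21:2797  22:1061  23:4726
  24:820  25:1230  26:1845  27:5902  28:2584  29:3876  30:5814  31:2452
  32:3678  33:5517  34:5141  35:4577  36:3731  37:2462  38:3693  39:2405
  40:473  41:3844  42:5766  43:2380  44:3570  45:5355  46:4898  47:1078
  48:1617  49:5560  50:2071  51:6241  52:6227  53:6206  54:3040  55:4560
Giant step factor: 3136^(-56) ≡ 2613 (mod 6269).
Scan 4679·2613^i mod 6269 for i = 0, 1, …:
  i=0: 4679   i=1: 1677   i=2: 6239   i=3: 3107
  i=4: 236   i=5: 2306   i=6: 1069   i=7: 3592
  i=8: 1203   i=9: 2670     …   i=14: 31
  i=15: 5775
Match at i=15, j=15: e = 15·56 + 15 = 855.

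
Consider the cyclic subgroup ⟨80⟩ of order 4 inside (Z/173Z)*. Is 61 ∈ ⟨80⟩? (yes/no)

no

⟨80⟩ has order 4; its elements mod 173 are {1, 80, 93, 172}.
61 is not in this set.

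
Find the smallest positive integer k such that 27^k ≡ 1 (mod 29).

The order of 27 must divide p − 1 = 28 = 2^2 · 7.
Divisors: 1, 2, 4, 7, 14, 28.
Check each in increasing order: 27^1 ≡ 27;  27^2 ≡ 4;  27^4 ≡ 16;  27^7 ≡ 17;  27^14 ≡ 28;  27^28 ≡ 1.
Smallest exponent giving 1 is 28.

28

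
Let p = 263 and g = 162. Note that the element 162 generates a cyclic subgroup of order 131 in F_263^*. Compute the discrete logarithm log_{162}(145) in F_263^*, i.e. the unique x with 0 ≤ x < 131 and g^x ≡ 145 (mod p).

57

Baby-step giant-step with m = ceil(sqrt(131)) = 12.
Baby table (162^j mod 263 for j=0..11):
  0:1  1:162  2:207  3:133  4:243  5:179  6:68  7:233
  8:137  9:102  10:218  11:74
Giant step factor: 162^(-12) ≡ 208 (mod 263).
Scan 145·208^i mod 263 for i = 0, 1, …:
  i=0: 145   i=1: 178   i=2: 204   i=3: 89
  i=4: 102
Match at i=4, j=9: x = 4·12 + 9 = 57.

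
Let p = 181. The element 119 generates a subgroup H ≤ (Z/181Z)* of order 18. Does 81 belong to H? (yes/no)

no

⟨119⟩ has order 18; its elements mod 181 are {1, 39, 43, 48, 49, 62, 65, 73, 80, 101, 108, 116, 119, 132, 133, 138, 142, 180}.
81 is not in this set.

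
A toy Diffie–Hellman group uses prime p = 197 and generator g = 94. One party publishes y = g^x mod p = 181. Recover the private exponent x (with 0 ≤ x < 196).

Successive powers of 94 modulo 197:
  94^0=1  94^1=94  94^2=168  94^3=32  94^4=53  94^5=57
  94^6=39  94^7=120  94^8=51  94^9=66  94^10=97  94^11=56
  94^12=142  94^13=149  94^14=19  94^15=13  94^16=40  94^17=17
  94^18=22  94^19=98  94^20=150  94^21=113  94^22=181
So 94^22 ≡ 181 (mod 197), giving x = 22.

22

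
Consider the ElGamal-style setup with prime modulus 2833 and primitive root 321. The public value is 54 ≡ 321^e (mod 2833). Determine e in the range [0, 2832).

1284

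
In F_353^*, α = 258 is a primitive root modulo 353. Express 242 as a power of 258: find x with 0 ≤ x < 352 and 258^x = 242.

Baby-step giant-step with m = ceil(sqrt(352)) = 19.
Baby table (258^j mod 353 for j=0..18):
  0:1  1:258  2:200  3:62  4:111  5:45  6:314  7:175
  8:319  9:53  10:260  11:10  12:109  13:235  14:267  15:51
  16:97  17:316  18:338
Giant step factor: 258^(-19) ≡ 163 (mod 353).
Scan 242·163^i mod 353 for i = 0, 1, …:
  i=0: 242   i=1: 263   i=2: 156   i=3: 12
  i=4: 191   i=5: 69   i=6: 304   i=7: 132
  i=8: 336   i=9: 53
Match at i=9, j=9: x = 9·19 + 9 = 180.

180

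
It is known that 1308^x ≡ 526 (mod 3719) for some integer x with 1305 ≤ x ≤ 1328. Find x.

1323

Compute 1308^1305 mod 3719 = 3524, then multiply by 1308 repeatedly:
  1308^1305=3524  1308^1306=1551  1308^1307=1853  1308^1308=2655  1308^1309=2913
  1308^1310=1948  1308^1311=469  1308^1312=3536  1308^1313=2371  1308^1314=3341
  1308^1315=203  1308^1316=1475  1308^1317=2858  1308^1318=669  1308^1319=1087
  1308^1320=1138  1308^1321=904  1308^1322=3509  1308^1323=526
Found 526 at exponent 1323.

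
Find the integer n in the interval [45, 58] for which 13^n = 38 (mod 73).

Compute 13^45 mod 73 = 22, then multiply by 13 repeatedly:
  13^45=22  13^46=67  13^47=68  13^48=8  13^49=31
  13^50=38
Found 38 at exponent 50.

50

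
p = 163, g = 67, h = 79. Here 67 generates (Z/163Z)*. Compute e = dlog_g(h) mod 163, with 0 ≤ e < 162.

Baby-step giant-step with m = ceil(sqrt(162)) = 13.
Baby table (67^j mod 163 for j=0..12):
  0:1  1:67  2:88  3:28  4:83  5:19  6:132  7:42
  8:43  9:110  10:35  11:63  12:146
Giant step factor: 67^(-13) ≡ 82 (mod 163).
Scan 79·82^i mod 163 for i = 0, 1, …:
  i=0: 79   i=1: 121   i=2: 142   i=3: 71
  i=4: 117   i=5: 140   i=6: 70   i=7: 35
Match at i=7, j=10: e = 7·13 + 10 = 101.

101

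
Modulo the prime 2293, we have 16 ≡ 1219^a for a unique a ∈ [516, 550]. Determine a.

544

Compute 1219^516 mod 2293 = 1192, then multiply by 1219 repeatedly:
  1219^516=1192  1219^517=1579  1219^518=974  1219^519=1825  1219^520=465
  1219^521=464  1219^522=1538  1219^523=1441  1219^524=141  1219^525=2197
  1219^526=2212  1219^527=2153  1219^528=1315  1219^529=178  1219^530=1440
  1219^531=1215  1219^532=2100  1219^533=912  1219^534=1916  1219^535=1330
  1219^536=119  1219^537=602  1219^538=78  1219^539=1069  1219^540=687
  1219^541=508  1219^542=142  1219^543=1123  1219^544=16
Found 16 at exponent 544.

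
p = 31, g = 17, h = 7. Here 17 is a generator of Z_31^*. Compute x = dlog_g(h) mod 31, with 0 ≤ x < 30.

4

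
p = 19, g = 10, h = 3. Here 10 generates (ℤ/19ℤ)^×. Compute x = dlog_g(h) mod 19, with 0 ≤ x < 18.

5

Successive powers of 10 modulo 19:
  10^0=1  10^1=10  10^2=5  10^3=12  10^4=6  10^5=3
So 10^5 ≡ 3 (mod 19), giving x = 5.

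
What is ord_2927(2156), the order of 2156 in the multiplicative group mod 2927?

The order of 2156 must divide p − 1 = 2926 = 2 · 7 · 11 · 19.
Divisors: 1, 2, 7, 11, 14, 19, 22, 38, 77, 133, 154, 209, 266, 418, 1463, 2926.
Check each in increasing order: 2156^1 ≡ 2156;  2156^2 ≡ 260;  2156^7 ≡ 776;  2156^11 ≡ 2833;  2156^14 ≡ 2141;  2156^19 ≡ 446;  2156^22 ≡ 55;  2156^38 ≡ 2807;  2156^77 ≡ 2638;  2156^133 ≡ 2808;  2156^154 ≡ 1565;  2156^209 ≡ 1622;  2156^266 ≡ 2453;  2156^418 ≡ 2438;  2156^1463 ≡ 2926;  2156^2926 ≡ 1.
Smallest exponent giving 1 is 2926.

2926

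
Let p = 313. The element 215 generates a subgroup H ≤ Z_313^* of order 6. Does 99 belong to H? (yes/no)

⟨215⟩ has order 6; its elements mod 313 are {1, 98, 99, 214, 215, 312}.
99 is in this set.

yes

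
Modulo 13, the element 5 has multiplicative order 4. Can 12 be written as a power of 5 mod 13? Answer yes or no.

yes

12 ∈ ⟨5⟩ iff 12^4 ≡ 1 (mod 13), since |⟨5⟩| = 4.
12^4 mod 13 = 1.
Since 1 = 1, 12 lies in the subgroup.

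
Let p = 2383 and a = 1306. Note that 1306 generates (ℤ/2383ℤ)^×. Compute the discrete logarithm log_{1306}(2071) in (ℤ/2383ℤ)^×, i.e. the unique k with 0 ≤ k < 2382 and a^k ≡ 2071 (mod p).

1718

Baby-step giant-step with m = ceil(sqrt(2382)) = 49.
Baby table (1306^j mod 2383 for j=0..48):
  0:1  1:1306  2:1791  3:1323  4:163  5:791  6:1207  7:1179
  8:356  9:251  10:1335  11:1537  12:836  13:402  14:752  15:316
  16:437  17:1185  18:1043  19:1465  20:2124  21:132  22:816  23:495
  24:677  25:69  26:1943  27:2046  28:733  29:1715  30:2153  31:2261
  32:329  33:734  34:638  35:1561  36:1201  37:492  38:1525  39:1845
  40:357  41:1557  42:743  43:477  44:999  45:1193  46:1959  47:1495
  48:793
Giant step factor: 1306^(-49) ≡ 692 (mod 2383).
Scan 2071·692^i mod 2383 for i = 0, 1, …:
  i=0: 2071   i=1: 949   i=2: 1383   i=3: 1453
  i=4: 2233   i=5: 1052   i=6: 1169   i=7: 1111
  i=8: 1486   i=9: 1239     …   i=34: 577
  i=35: 1323
Match at i=35, j=3: k = 35·49 + 3 = 1718.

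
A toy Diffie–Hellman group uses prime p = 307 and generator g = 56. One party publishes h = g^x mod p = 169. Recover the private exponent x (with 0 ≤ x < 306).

16

Successive powers of 56 modulo 307:
  56^0=1  56^1=56  56^2=66  56^3=12  56^4=58  56^5=178
  56^6=144  56^7=82  56^8=294  56^9=193  56^10=63  56^11=151
  56^12=167  56^13=142  56^14=277  56^15=162  56^16=169
So 56^16 ≡ 169 (mod 307), giving x = 16.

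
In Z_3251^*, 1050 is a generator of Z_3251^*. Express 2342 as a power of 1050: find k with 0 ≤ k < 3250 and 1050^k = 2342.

2477

Baby-step giant-step with m = ceil(sqrt(3250)) = 58.
Baby table (1050^j mod 3251 for j=0..57):
  0:1  1:1050  2:411  3:2418  4:3120  5:2243  6:1426  7:1840
  8:906  9:2008  10:1752  11:2785  12:1601  13:283  14:1309  15:2528
  16:1584  17:1939  18:824  19:434  20:560  21:2820  22:2590  23:1664
  24:1413  25:1194  26:2065  27:3084  28:204  29:2885  30:2569  31:2371
  32:2535  33:2432  34:1565  35:1495  36:2768  37:6  38:3049  39:2466
  40:1504  41:2465  42:454  43:2054  44:1287  45:2185  46:2295  47:759
  48:455  49:3104  50:1698  51:1352  52:2164  53:3002  54:1881  55:1693
  56:2604  57:109
Giant step factor: 1050^(-58) ≡ 44 (mod 3251).
Scan 2342·44^i mod 3251 for i = 0, 1, …:
  i=0: 2342   i=1: 2267   i=2: 2218   i=3: 62
  i=4: 2728   i=5: 2996   i=6: 1784   i=7: 472
  i=8: 1262   i=9: 261     …   i=41: 721
  i=42: 2465
Match at i=42, j=41: k = 42·58 + 41 = 2477.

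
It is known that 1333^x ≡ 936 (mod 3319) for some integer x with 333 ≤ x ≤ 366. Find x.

Compute 1333^333 mod 3319 = 1018, then multiply by 1333 repeatedly:
  1333^333=1018  1333^334=2842  1333^335=1407  1333^336=296  1333^337=2926
  1333^338=533  1333^339=223  1333^340=1868  1333^341=794  1333^342=2960
  1333^343=2708  1333^344=2011  1333^345=2230  1333^346=2085  1333^347=1302
  1333^348=3048  1333^349=528  1333^350=196  1333^351=2386  1333^352=936
Found 936 at exponent 352.

352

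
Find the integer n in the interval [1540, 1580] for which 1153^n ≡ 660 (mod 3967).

1552

Compute 1153^1540 mod 3967 = 1296, then multiply by 1153 repeatedly:
  1153^1540=1296  1153^1541=2696  1153^1542=2327  1153^1543=1339  1153^1544=704
  1153^1545=2444  1153^1546=1362  1153^1547=3421  1153^1548=1215  1153^1549=544
  1153^1550=446  1153^1551=2495  1153^1552=660
Found 660 at exponent 1552.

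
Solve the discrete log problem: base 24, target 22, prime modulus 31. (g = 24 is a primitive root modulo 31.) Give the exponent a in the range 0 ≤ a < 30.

29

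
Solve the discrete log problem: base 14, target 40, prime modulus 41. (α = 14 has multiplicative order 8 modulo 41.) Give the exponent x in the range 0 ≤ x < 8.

4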